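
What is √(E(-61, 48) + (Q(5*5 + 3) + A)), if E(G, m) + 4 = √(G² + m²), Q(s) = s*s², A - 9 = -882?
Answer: √(21075 + 5*√241) ≈ 145.44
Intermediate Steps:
A = -873 (A = 9 - 882 = -873)
Q(s) = s³
E(G, m) = -4 + √(G² + m²)
√(E(-61, 48) + (Q(5*5 + 3) + A)) = √((-4 + √((-61)² + 48²)) + ((5*5 + 3)³ - 873)) = √((-4 + √(3721 + 2304)) + ((25 + 3)³ - 873)) = √((-4 + √6025) + (28³ - 873)) = √((-4 + 5*√241) + (21952 - 873)) = √((-4 + 5*√241) + 21079) = √(21075 + 5*√241)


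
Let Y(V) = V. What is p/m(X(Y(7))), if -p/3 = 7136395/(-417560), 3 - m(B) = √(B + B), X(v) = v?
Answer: -12845511/417560 - 4281837*√14/417560 ≈ -69.132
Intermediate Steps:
m(B) = 3 - √2*√B (m(B) = 3 - √(B + B) = 3 - √(2*B) = 3 - √2*√B)
p = 4281837/83512 (p = -21409185/(-417560) = -21409185*(-1)/417560 = -3*(-1427279/83512) = 4281837/83512 ≈ 51.272)
p/m(X(Y(7))) = 4281837/(83512*(3 - √2*√7)) = 4281837/(83512*(3 - √14))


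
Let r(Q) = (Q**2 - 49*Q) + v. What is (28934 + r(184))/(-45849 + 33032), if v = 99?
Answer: -53873/12817 ≈ -4.2032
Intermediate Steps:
r(Q) = 99 + Q**2 - 49*Q (r(Q) = (Q**2 - 49*Q) + 99 = 99 + Q**2 - 49*Q)
(28934 + r(184))/(-45849 + 33032) = (28934 + (99 + 184**2 - 49*184))/(-45849 + 33032) = (28934 + (99 + 33856 - 9016))/(-12817) = (28934 + 24939)*(-1/12817) = 53873*(-1/12817) = -53873/12817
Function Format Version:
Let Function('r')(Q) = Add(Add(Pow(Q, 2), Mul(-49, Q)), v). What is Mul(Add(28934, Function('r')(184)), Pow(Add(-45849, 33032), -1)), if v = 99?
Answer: Rational(-53873, 12817) ≈ -4.2032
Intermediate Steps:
Function('r')(Q) = Add(99, Pow(Q, 2), Mul(-49, Q)) (Function('r')(Q) = Add(Add(Pow(Q, 2), Mul(-49, Q)), 99) = Add(99, Pow(Q, 2), Mul(-49, Q)))
Mul(Add(28934, Function('r')(184)), Pow(Add(-45849, 33032), -1)) = Mul(Add(28934, Add(99, Pow(184, 2), Mul(-49, 184))), Pow(Add(-45849, 33032), -1)) = Mul(Add(28934, Add(99, 33856, -9016)), Pow(-12817, -1)) = Mul(Add(28934, 24939), Rational(-1, 12817)) = Mul(53873, Rational(-1, 12817)) = Rational(-53873, 12817)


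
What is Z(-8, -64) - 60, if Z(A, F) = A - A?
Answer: -60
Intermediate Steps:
Z(A, F) = 0
Z(-8, -64) - 60 = 0 - 60 = -60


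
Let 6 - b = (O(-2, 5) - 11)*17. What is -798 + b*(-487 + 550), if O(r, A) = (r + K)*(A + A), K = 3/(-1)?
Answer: 64911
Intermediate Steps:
K = -3 (K = 3*(-1) = -3)
O(r, A) = 2*A*(-3 + r) (O(r, A) = (r - 3)*(A + A) = (-3 + r)*(2*A) = 2*A*(-3 + r))
b = 1043 (b = 6 - (2*5*(-3 - 2) - 11)*17 = 6 - (2*5*(-5) - 11)*17 = 6 - (-50 - 11)*17 = 6 - (-61)*17 = 6 - 1*(-1037) = 6 + 1037 = 1043)
-798 + b*(-487 + 550) = -798 + 1043*(-487 + 550) = -798 + 1043*63 = -798 + 65709 = 64911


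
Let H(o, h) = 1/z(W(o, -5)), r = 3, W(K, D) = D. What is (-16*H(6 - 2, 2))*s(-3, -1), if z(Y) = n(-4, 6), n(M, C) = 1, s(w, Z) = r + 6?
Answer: -144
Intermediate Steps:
s(w, Z) = 9 (s(w, Z) = 3 + 6 = 9)
z(Y) = 1
H(o, h) = 1 (H(o, h) = 1/1 = 1)
(-16*H(6 - 2, 2))*s(-3, -1) = -16*1*9 = -16*9 = -144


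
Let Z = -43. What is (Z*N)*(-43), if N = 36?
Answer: 66564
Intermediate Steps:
(Z*N)*(-43) = -43*36*(-43) = -1548*(-43) = 66564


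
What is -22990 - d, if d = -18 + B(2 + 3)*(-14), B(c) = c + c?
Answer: -22832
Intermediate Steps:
B(c) = 2*c
d = -158 (d = -18 + (2*(2 + 3))*(-14) = -18 + (2*5)*(-14) = -18 + 10*(-14) = -18 - 140 = -158)
-22990 - d = -22990 - 1*(-158) = -22990 + 158 = -22832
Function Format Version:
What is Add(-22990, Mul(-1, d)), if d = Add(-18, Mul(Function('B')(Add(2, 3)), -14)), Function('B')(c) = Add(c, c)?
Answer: -22832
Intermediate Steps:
Function('B')(c) = Mul(2, c)
d = -158 (d = Add(-18, Mul(Mul(2, Add(2, 3)), -14)) = Add(-18, Mul(Mul(2, 5), -14)) = Add(-18, Mul(10, -14)) = Add(-18, -140) = -158)
Add(-22990, Mul(-1, d)) = Add(-22990, Mul(-1, -158)) = Add(-22990, 158) = -22832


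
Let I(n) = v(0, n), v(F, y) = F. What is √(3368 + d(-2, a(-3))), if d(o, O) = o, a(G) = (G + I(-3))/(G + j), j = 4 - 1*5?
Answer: 3*√374 ≈ 58.017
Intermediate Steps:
I(n) = 0
j = -1 (j = 4 - 5 = -1)
a(G) = G/(-1 + G) (a(G) = (G + 0)/(G - 1) = G/(-1 + G))
√(3368 + d(-2, a(-3))) = √(3368 - 2) = √3366 = 3*√374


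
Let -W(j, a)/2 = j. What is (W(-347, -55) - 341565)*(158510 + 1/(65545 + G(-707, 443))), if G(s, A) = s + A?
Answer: -3527227884871881/65281 ≈ -5.4031e+10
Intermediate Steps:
G(s, A) = A + s
W(j, a) = -2*j
(W(-347, -55) - 341565)*(158510 + 1/(65545 + G(-707, 443))) = (-2*(-347) - 341565)*(158510 + 1/(65545 + (443 - 707))) = (694 - 341565)*(158510 + 1/(65545 - 264)) = -340871*(158510 + 1/65281) = -340871*10347691311/65281 = -3527227884871881/65281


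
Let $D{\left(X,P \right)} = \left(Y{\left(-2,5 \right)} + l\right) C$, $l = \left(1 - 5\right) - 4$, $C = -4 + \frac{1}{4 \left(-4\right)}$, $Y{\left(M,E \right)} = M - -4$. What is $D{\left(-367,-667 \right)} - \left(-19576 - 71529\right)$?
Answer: $\frac{729035}{8} \approx 91129.0$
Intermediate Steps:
$Y{\left(M,E \right)} = 4 + M$ ($Y{\left(M,E \right)} = M + 4 = 4 + M$)
$C = - \frac{65}{16}$ ($C = -4 + \frac{1}{-16} = -4 - \frac{1}{16} = - \frac{65}{16} \approx -4.0625$)
$l = -8$ ($l = -4 - 4 = -8$)
$D{\left(X,P \right)} = \frac{195}{8}$ ($D{\left(X,P \right)} = \left(\left(4 - 2\right) - 8\right) \left(- \frac{65}{16}\right) = \left(2 - 8\right) \left(- \frac{65}{16}\right) = \left(-6\right) \left(- \frac{65}{16}\right) = \frac{195}{8}$)
$D{\left(-367,-667 \right)} - \left(-19576 - 71529\right) = \frac{195}{8} - \left(-19576 - 71529\right) = \frac{195}{8} - -91105 = \frac{195}{8} + 91105 = \frac{729035}{8}$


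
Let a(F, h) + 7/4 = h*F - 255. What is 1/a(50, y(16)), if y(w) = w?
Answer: 4/2173 ≈ 0.0018408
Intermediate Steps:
a(F, h) = -1027/4 + F*h (a(F, h) = -7/4 + (h*F - 255) = -7/4 + (F*h - 255) = -7/4 + (-255 + F*h) = -1027/4 + F*h)
1/a(50, y(16)) = 1/(-1027/4 + 50*16) = 1/(-1027/4 + 800) = 1/(2173/4) = 4/2173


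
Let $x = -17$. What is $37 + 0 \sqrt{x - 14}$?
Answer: $37$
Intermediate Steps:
$37 + 0 \sqrt{x - 14} = 37 + 0 \sqrt{-17 - 14} = 37 + 0 \sqrt{-31} = 37 + 0 i \sqrt{31} = 37 + 0 = 37$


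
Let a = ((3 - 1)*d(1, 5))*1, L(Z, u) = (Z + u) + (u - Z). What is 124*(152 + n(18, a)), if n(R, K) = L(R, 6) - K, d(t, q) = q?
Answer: 19096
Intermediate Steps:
L(Z, u) = 2*u
a = 10 (a = ((3 - 1)*5)*1 = (2*5)*1 = 10*1 = 10)
n(R, K) = 12 - K (n(R, K) = 2*6 - K = 12 - K)
124*(152 + n(18, a)) = 124*(152 + (12 - 1*10)) = 124*(152 + (12 - 10)) = 124*(152 + 2) = 124*154 = 19096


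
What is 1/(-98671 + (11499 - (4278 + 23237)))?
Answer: -1/114687 ≈ -8.7194e-6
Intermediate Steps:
1/(-98671 + (11499 - (4278 + 23237))) = 1/(-98671 + (11499 - 1*27515)) = 1/(-98671 + (11499 - 27515)) = 1/(-98671 - 16016) = 1/(-114687) = -1/114687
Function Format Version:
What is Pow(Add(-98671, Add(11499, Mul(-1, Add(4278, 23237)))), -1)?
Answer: Rational(-1, 114687) ≈ -8.7194e-6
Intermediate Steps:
Pow(Add(-98671, Add(11499, Mul(-1, Add(4278, 23237)))), -1) = Pow(Add(-98671, Add(11499, Mul(-1, 27515))), -1) = Pow(Add(-98671, Add(11499, -27515)), -1) = Pow(Add(-98671, -16016), -1) = Pow(-114687, -1) = Rational(-1, 114687)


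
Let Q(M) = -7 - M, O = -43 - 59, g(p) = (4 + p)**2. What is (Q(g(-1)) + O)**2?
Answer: 13924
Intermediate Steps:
O = -102
(Q(g(-1)) + O)**2 = ((-7 - (4 - 1)**2) - 102)**2 = ((-7 - 1*3**2) - 102)**2 = ((-7 - 1*9) - 102)**2 = ((-7 - 9) - 102)**2 = (-16 - 102)**2 = (-118)**2 = 13924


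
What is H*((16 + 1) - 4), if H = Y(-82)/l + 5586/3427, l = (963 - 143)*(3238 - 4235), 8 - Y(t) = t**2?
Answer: 14916831059/700427395 ≈ 21.297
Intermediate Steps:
Y(t) = 8 - t**2
l = -817540 (l = 820*(-997) = -817540)
H = 1147448543/700427395 (H = (8 - 1*(-82)**2)/(-817540) + 5586/3427 = (8 - 1*6724)*(-1/817540) + 5586*(1/3427) = (8 - 6724)*(-1/817540) + 5586/3427 = -6716*(-1/817540) + 5586/3427 = 1679/204385 + 5586/3427 = 1147448543/700427395 ≈ 1.6382)
H*((16 + 1) - 4) = 1147448543*((16 + 1) - 4)/700427395 = 1147448543*(17 - 4)/700427395 = (1147448543/700427395)*13 = 14916831059/700427395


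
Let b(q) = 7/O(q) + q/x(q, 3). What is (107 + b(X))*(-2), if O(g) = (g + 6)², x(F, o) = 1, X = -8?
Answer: -403/2 ≈ -201.50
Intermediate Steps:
O(g) = (6 + g)²
b(q) = q + 7/(6 + q)² (b(q) = 7/((6 + q)²) + q/1 = 7/(6 + q)² + q*1 = 7/(6 + q)² + q = q + 7/(6 + q)²)
(107 + b(X))*(-2) = (107 + (-8 + 7/(6 - 8)²))*(-2) = (107 + (-8 + 7/(-2)²))*(-2) = (107 + (-8 + 7*(¼)))*(-2) = (107 + (-8 + 7/4))*(-2) = (107 - 25/4)*(-2) = (403/4)*(-2) = -403/2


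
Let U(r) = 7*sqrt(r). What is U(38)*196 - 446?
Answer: -446 + 1372*sqrt(38) ≈ 8011.6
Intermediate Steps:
U(38)*196 - 446 = (7*sqrt(38))*196 - 446 = 1372*sqrt(38) - 446 = -446 + 1372*sqrt(38)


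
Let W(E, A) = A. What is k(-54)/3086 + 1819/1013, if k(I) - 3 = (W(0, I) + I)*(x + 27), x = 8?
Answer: 1787333/3126118 ≈ 0.57174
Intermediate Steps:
k(I) = 3 + 70*I (k(I) = 3 + (I + I)*(8 + 27) = 3 + (2*I)*35 = 3 + 70*I)
k(-54)/3086 + 1819/1013 = (3 + 70*(-54))/3086 + 1819/1013 = (3 - 3780)*(1/3086) + 1819*(1/1013) = -3777*1/3086 + 1819/1013 = -3777/3086 + 1819/1013 = 1787333/3126118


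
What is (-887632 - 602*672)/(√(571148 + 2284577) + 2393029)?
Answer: -773053660276/1431646234779 + 1615220*√114229/1431646234779 ≈ -0.53959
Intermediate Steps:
(-887632 - 602*672)/(√(571148 + 2284577) + 2393029) = (-887632 - 404544)/(√2855725 + 2393029) = -1292176/(5*√114229 + 2393029) = -1292176/(2393029 + 5*√114229)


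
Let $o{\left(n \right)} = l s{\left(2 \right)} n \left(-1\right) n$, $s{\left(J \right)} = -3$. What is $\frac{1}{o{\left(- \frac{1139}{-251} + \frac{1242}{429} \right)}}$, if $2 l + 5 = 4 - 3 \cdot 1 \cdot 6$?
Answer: $- \frac{2576614898}{4057113947817} \approx -0.00063509$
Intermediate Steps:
$l = - \frac{19}{2}$ ($l = - \frac{5}{2} + \frac{4 - 3 \cdot 1 \cdot 6}{2} = - \frac{5}{2} + \frac{4 - 18}{2} = - \frac{5}{2} + \frac{1}{2} \left(-14\right) = - \frac{5}{2} - 7 = - \frac{19}{2} \approx -9.5$)
$o{\left(n \right)} = - \frac{57 n^{2}}{2}$ ($o{\left(n \right)} = - \frac{19 \left(- 3 n \left(-1\right) n\right)}{2} = - \frac{19 \left(- 3 - n n\right)}{2} = - \frac{19 \left(- 3 \left(- n^{2}\right)\right)}{2} = - \frac{19 \cdot 3 n^{2}}{2} = - \frac{57 n^{2}}{2}$)
$\frac{1}{o{\left(- \frac{1139}{-251} + \frac{1242}{429} \right)}} = \frac{1}{\left(- \frac{57}{2}\right) \left(- \frac{1139}{-251} + \frac{1242}{429}\right)^{2}} = \frac{1}{\left(- \frac{57}{2}\right) \left(\left(-1139\right) \left(- \frac{1}{251}\right) + 1242 \cdot \frac{1}{429}\right)^{2}} = \frac{1}{\left(- \frac{57}{2}\right) \left(\frac{1139}{251} + \frac{414}{143}\right)^{2}} = \frac{1}{\left(- \frac{57}{2}\right) \left(\frac{266791}{35893}\right)^{2}} = \frac{1}{\left(- \frac{57}{2}\right) \frac{71177437681}{1288307449}} = \frac{1}{- \frac{4057113947817}{2576614898}} = - \frac{2576614898}{4057113947817}$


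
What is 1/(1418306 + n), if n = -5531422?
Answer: -1/4113116 ≈ -2.4312e-7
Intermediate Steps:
1/(1418306 + n) = 1/(1418306 - 5531422) = 1/(-4113116) = -1/4113116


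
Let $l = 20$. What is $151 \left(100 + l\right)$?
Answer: $18120$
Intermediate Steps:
$151 \left(100 + l\right) = 151 \left(100 + 20\right) = 151 \cdot 120 = 18120$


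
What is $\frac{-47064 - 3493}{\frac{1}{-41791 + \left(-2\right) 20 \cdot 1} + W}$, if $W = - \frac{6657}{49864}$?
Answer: $\frac{105454873768088}{278518831} \approx 3.7863 \cdot 10^{5}$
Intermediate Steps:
$W = - \frac{6657}{49864}$ ($W = \left(-6657\right) \frac{1}{49864} = - \frac{6657}{49864} \approx -0.1335$)
$\frac{-47064 - 3493}{\frac{1}{-41791 + \left(-2\right) 20 \cdot 1} + W} = \frac{-47064 - 3493}{\frac{1}{-41791 + \left(-2\right) 20 \cdot 1} - \frac{6657}{49864}} = - \frac{50557}{\frac{1}{-41791 - 40} - \frac{6657}{49864}} = - \frac{50557}{\frac{1}{-41831} - \frac{6657}{49864}} = - \frac{50557}{- \frac{1}{41831} - \frac{6657}{49864}} = - \frac{50557}{- \frac{278518831}{2085860984}} = \left(-50557\right) \left(- \frac{2085860984}{278518831}\right) = \frac{105454873768088}{278518831}$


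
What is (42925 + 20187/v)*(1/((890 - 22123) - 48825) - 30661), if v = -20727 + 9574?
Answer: -514159361491548291/390678437 ≈ -1.3161e+9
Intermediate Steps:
v = -11153
(42925 + 20187/v)*(1/((890 - 22123) - 48825) - 30661) = (42925 + 20187/(-11153))*(1/((890 - 22123) - 48825) - 30661) = (42925 + 20187*(-1/11153))*(1/(-21233 - 48825) - 30661) = (42925 - 20187/11153)*(1/(-70058) - 30661) = 478722338*(-1/70058 - 30661)/11153 = (478722338/11153)*(-2148048339/70058) = -514159361491548291/390678437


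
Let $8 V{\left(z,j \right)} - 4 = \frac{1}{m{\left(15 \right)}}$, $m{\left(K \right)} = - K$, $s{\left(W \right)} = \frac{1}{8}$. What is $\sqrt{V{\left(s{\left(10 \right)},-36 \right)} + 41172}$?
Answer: $\frac{\sqrt{148220970}}{60} \approx 202.91$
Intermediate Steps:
$s{\left(W \right)} = \frac{1}{8}$
$V{\left(z,j \right)} = \frac{59}{120}$ ($V{\left(z,j \right)} = \frac{1}{2} + \frac{1}{8 \left(\left(-1\right) 15\right)} = \frac{1}{2} + \frac{1}{8 \left(-15\right)} = \frac{1}{2} + \frac{1}{8} \left(- \frac{1}{15}\right) = \frac{1}{2} - \frac{1}{120} = \frac{59}{120}$)
$\sqrt{V{\left(s{\left(10 \right)},-36 \right)} + 41172} = \sqrt{\frac{59}{120} + 41172} = \sqrt{\frac{4940699}{120}} = \frac{\sqrt{148220970}}{60}$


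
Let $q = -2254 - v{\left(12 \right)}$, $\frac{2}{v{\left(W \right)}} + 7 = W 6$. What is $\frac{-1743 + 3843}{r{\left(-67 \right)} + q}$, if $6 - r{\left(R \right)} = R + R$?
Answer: $- \frac{11375}{11451} \approx -0.99336$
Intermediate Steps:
$v{\left(W \right)} = \frac{2}{-7 + 6 W}$ ($v{\left(W \right)} = \frac{2}{-7 + W 6} = \frac{2}{-7 + 6 W}$)
$r{\left(R \right)} = 6 - 2 R$ ($r{\left(R \right)} = 6 - \left(R + R\right) = 6 - 2 R$)
$q = - \frac{146512}{65}$ ($q = -2254 - \frac{2}{-7 + 6 \cdot 12} = -2254 - \frac{2}{-7 + 72} = -2254 - \frac{2}{65} = - \frac{146512}{65} \approx -2254.0$)
$\frac{-1743 + 3843}{r{\left(-67 \right)} + q} = \frac{-1743 + 3843}{\left(6 - -134\right) - \frac{146512}{65}} = \frac{2100}{\left(6 + 134\right) - \frac{146512}{65}} = \frac{2100}{140 - \frac{146512}{65}} = \frac{2100}{- \frac{137412}{65}} = 2100 \left(- \frac{65}{137412}\right) = - \frac{11375}{11451}$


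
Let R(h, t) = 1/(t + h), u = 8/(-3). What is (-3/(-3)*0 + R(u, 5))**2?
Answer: 9/49 ≈ 0.18367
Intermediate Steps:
u = -8/3 (u = 8*(-1/3) = -8/3 ≈ -2.6667)
R(h, t) = 1/(h + t)
(-3/(-3)*0 + R(u, 5))**2 = (-3/(-3)*0 + 1/(-8/3 + 5))**2 = (-3*(-1/3)*0 + 1/(7/3))**2 = (1*0 + 3/7)**2 = (0 + 3/7)**2 = (3/7)**2 = 9/49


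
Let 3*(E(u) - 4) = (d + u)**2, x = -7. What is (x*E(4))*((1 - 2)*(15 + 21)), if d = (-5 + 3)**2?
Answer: 6384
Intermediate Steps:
d = 4 (d = (-2)**2 = 4)
E(u) = 4 + (4 + u)**2/3
(x*E(4))*((1 - 2)*(15 + 21)) = (-7*(4 + (4 + 4)**2/3))*((1 - 2)*(15 + 21)) = (-7*(4 + (1/3)*8**2))*(-1*36) = -7*(4 + (1/3)*64)*(-36) = -7*(4 + 64/3)*(-36) = -7*76/3*(-36) = -532/3*(-36) = 6384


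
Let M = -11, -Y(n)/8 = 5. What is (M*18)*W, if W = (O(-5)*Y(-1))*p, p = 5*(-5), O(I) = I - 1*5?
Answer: 1980000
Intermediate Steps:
Y(n) = -40 (Y(n) = -8*5 = -40)
O(I) = -5 + I (O(I) = I - 5 = -5 + I)
p = -25
W = -10000 (W = ((-5 - 5)*(-40))*(-25) = -10*(-40)*(-25) = 400*(-25) = -10000)
(M*18)*W = -11*18*(-10000) = -198*(-10000) = 1980000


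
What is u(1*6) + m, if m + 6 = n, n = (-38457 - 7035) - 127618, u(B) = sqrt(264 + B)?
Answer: -173116 + 3*sqrt(30) ≈ -1.7310e+5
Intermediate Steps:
n = -173110 (n = -45492 - 127618 = -173110)
m = -173116 (m = -6 - 173110 = -173116)
u(1*6) + m = sqrt(264 + 1*6) - 173116 = sqrt(264 + 6) - 173116 = sqrt(270) - 173116 = 3*sqrt(30) - 173116 = -173116 + 3*sqrt(30)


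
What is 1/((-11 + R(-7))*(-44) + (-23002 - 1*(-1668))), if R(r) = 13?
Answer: -1/21422 ≈ -4.6681e-5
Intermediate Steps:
1/((-11 + R(-7))*(-44) + (-23002 - 1*(-1668))) = 1/((-11 + 13)*(-44) + (-23002 - 1*(-1668))) = 1/(2*(-44) + (-23002 + 1668)) = 1/(-88 - 21334) = 1/(-21422) = -1/21422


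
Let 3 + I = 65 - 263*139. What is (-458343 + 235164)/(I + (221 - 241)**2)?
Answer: 223179/36095 ≈ 6.1831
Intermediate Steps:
I = -36495 (I = -3 + (65 - 263*139) = -3 + (65 - 36557) = -3 - 36492 = -36495)
(-458343 + 235164)/(I + (221 - 241)**2) = (-458343 + 235164)/(-36495 + (221 - 241)**2) = -223179/(-36495 + (-20)**2) = -223179/(-36495 + 400) = -223179/(-36095) = -223179*(-1/36095) = 223179/36095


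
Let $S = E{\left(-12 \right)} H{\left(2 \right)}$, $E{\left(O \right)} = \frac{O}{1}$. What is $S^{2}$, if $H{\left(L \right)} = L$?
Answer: $576$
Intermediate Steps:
$E{\left(O \right)} = O$ ($E{\left(O \right)} = O 1 = O$)
$S = -24$ ($S = \left(-12\right) 2 = -24$)
$S^{2} = \left(-24\right)^{2} = 576$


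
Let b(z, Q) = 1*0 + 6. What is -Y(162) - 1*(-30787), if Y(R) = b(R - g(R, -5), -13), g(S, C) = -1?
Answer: 30781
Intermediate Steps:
b(z, Q) = 6 (b(z, Q) = 0 + 6 = 6)
Y(R) = 6
-Y(162) - 1*(-30787) = -1*6 - 1*(-30787) = -6 + 30787 = 30781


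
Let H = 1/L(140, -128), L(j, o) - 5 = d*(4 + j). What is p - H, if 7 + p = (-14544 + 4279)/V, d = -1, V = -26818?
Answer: -24640261/3727702 ≈ -6.6100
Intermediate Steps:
L(j, o) = 1 - j (L(j, o) = 5 - (4 + j) = 5 + (-4 - j) = 1 - j)
H = -1/139 (H = 1/(1 - 1*140) = 1/(1 - 140) = 1/(-139) = -1/139 ≈ -0.0071942)
p = -177461/26818 (p = -7 + (-14544 + 4279)/(-26818) = -7 - 10265*(-1/26818) = -7 + 10265/26818 = -177461/26818 ≈ -6.6172)
p - H = -177461/26818 - 1*(-1/139) = -177461/26818 + 1/139 = -24640261/3727702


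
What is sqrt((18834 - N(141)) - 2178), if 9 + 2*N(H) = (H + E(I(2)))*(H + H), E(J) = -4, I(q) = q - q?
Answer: I*sqrt(10626)/2 ≈ 51.541*I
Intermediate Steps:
I(q) = 0
N(H) = -9/2 + H*(-4 + H) (N(H) = -9/2 + ((H - 4)*(H + H))/2 = -9/2 + ((-4 + H)*(2*H))/2 = -9/2 + (2*H*(-4 + H))/2 = -9/2 + H*(-4 + H))
sqrt((18834 - N(141)) - 2178) = sqrt((18834 - (-9/2 + 141**2 - 4*141)) - 2178) = sqrt((18834 - (-9/2 + 19881 - 564)) - 2178) = sqrt((18834 - 1*38625/2) - 2178) = sqrt((18834 - 38625/2) - 2178) = sqrt(-957/2 - 2178) = sqrt(-5313/2) = I*sqrt(10626)/2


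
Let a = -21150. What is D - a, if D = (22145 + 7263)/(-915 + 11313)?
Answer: 109973554/5199 ≈ 21153.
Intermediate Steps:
D = 14704/5199 (D = 29408/10398 = 29408*(1/10398) = 14704/5199 ≈ 2.8282)
D - a = 14704/5199 - 1*(-21150) = 14704/5199 + 21150 = 109973554/5199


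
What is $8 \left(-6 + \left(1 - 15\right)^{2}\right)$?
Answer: $1520$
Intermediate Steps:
$8 \left(-6 + \left(1 - 15\right)^{2}\right) = 8 \left(-6 + \left(-14\right)^{2}\right) = 8 \left(-6 + 196\right) = 8 \cdot 190 = 1520$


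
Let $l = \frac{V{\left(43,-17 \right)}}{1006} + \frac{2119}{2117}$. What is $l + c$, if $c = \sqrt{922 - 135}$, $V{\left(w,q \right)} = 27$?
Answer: $\frac{2188873}{2129702} + \sqrt{787} \approx 29.081$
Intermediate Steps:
$c = \sqrt{787} \approx 28.054$
$l = \frac{2188873}{2129702}$ ($l = \frac{27}{1006} + \frac{2119}{2117} = \frac{2188873}{2129702} \approx 1.0278$)
$l + c = \frac{2188873}{2129702} + \sqrt{787}$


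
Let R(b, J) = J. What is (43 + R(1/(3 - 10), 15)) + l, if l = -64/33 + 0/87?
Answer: 1850/33 ≈ 56.061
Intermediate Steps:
l = -64/33 (l = -64*1/33 + 0*(1/87) = -64/33 + 0 = -64/33 ≈ -1.9394)
(43 + R(1/(3 - 10), 15)) + l = (43 + 15) - 64/33 = 58 - 64/33 = 1850/33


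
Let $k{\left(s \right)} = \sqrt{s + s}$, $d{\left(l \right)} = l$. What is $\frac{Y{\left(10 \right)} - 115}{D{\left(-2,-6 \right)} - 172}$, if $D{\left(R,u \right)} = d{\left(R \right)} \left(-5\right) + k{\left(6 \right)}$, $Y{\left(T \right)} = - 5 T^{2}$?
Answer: $\frac{16605}{4372} + \frac{205 \sqrt{3}}{4372} \approx 3.8792$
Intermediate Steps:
$k{\left(s \right)} = \sqrt{2} \sqrt{s}$ ($k{\left(s \right)} = \sqrt{2 s} = \sqrt{2} \sqrt{s}$)
$D{\left(R,u \right)} = - 5 R + 2 \sqrt{3}$ ($D{\left(R,u \right)} = R \left(-5\right) + \sqrt{2} \sqrt{6} = - 5 R + 2 \sqrt{3}$)
$\frac{Y{\left(10 \right)} - 115}{D{\left(-2,-6 \right)} - 172} = \frac{- 5 \cdot 10^{2} - 115}{\left(\left(-5\right) \left(-2\right) + 2 \sqrt{3}\right) - 172} = \frac{\left(-5\right) 100 - 115}{\left(10 + 2 \sqrt{3}\right) - 172} = \frac{-500 - 115}{-162 + 2 \sqrt{3}} = - \frac{615}{-162 + 2 \sqrt{3}}$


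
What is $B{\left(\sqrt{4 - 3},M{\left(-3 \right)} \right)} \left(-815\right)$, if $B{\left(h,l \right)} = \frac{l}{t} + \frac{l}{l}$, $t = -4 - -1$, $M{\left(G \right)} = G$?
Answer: $-1630$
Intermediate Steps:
$t = -3$ ($t = -4 + 1 = -3$)
$B{\left(h,l \right)} = 1 - \frac{l}{3}$ ($B{\left(h,l \right)} = \frac{l}{-3} + \frac{l}{l} = l \left(- \frac{1}{3}\right) + 1 = - \frac{l}{3} + 1 = 1 - \frac{l}{3}$)
$B{\left(\sqrt{4 - 3},M{\left(-3 \right)} \right)} \left(-815\right) = \left(1 - -1\right) \left(-815\right) = \left(1 + 1\right) \left(-815\right) = 2 \left(-815\right) = -1630$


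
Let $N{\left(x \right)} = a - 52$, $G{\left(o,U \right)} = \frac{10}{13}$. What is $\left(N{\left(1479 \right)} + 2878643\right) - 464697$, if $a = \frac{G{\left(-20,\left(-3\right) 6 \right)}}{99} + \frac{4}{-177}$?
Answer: $\frac{183294211976}{75933} \approx 2.4139 \cdot 10^{6}$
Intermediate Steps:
$G{\left(o,U \right)} = \frac{10}{13}$ ($G{\left(o,U \right)} = 10 \cdot \frac{1}{13} = \frac{10}{13}$)
$a = - \frac{1126}{75933}$ ($a = \frac{10}{13 \cdot 99} + \frac{4}{-177} = \frac{10}{13} \cdot \frac{1}{99} + 4 \left(- \frac{1}{177}\right) = \frac{10}{1287} - \frac{4}{177} = - \frac{1126}{75933} \approx -0.014829$)
$N{\left(x \right)} = - \frac{3949642}{75933}$ ($N{\left(x \right)} = - \frac{1126}{75933} - 52 = - \frac{3949642}{75933}$)
$\left(N{\left(1479 \right)} + 2878643\right) - 464697 = \left(- \frac{3949642}{75933} + 2878643\right) - 464697 = \frac{218580049277}{75933} - 464697 = \frac{183294211976}{75933}$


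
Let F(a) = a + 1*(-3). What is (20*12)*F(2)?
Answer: -240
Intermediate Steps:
F(a) = -3 + a (F(a) = a - 3 = -3 + a)
(20*12)*F(2) = (20*12)*(-3 + 2) = 240*(-1) = -240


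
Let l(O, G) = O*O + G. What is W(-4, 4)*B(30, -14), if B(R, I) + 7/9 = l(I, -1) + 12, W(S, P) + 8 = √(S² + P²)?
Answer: -14848/9 + 7424*√2/9 ≈ -483.21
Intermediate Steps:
l(O, G) = G + O² (l(O, G) = O² + G = G + O²)
W(S, P) = -8 + √(P² + S²) (W(S, P) = -8 + √(S² + P²) = -8 + √(P² + S²))
B(R, I) = 92/9 + I² (B(R, I) = -7/9 + ((-1 + I²) + 12) = -7/9 + (11 + I²) = 92/9 + I²)
W(-4, 4)*B(30, -14) = (-8 + √(4² + (-4)²))*(92/9 + (-14)²) = (-8 + √(16 + 16))*(92/9 + 196) = (-8 + √32)*(1856/9) = (-8 + 4*√2)*(1856/9) = -14848/9 + 7424*√2/9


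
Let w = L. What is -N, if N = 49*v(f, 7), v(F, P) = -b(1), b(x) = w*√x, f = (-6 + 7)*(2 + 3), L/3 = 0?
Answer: 0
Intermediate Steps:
L = 0 (L = 3*0 = 0)
f = 5 (f = 1*5 = 5)
w = 0
b(x) = 0 (b(x) = 0*√x = 0)
v(F, P) = 0 (v(F, P) = -1*0 = 0)
N = 0 (N = 49*0 = 0)
-N = -1*0 = 0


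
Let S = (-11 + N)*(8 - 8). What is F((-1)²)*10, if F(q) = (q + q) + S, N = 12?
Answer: 20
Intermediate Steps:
S = 0 (S = (-11 + 12)*(8 - 8) = 1*0 = 0)
F(q) = 2*q (F(q) = (q + q) + 0 = 2*q + 0 = 2*q)
F((-1)²)*10 = (2*(-1)²)*10 = (2*1)*10 = 2*10 = 20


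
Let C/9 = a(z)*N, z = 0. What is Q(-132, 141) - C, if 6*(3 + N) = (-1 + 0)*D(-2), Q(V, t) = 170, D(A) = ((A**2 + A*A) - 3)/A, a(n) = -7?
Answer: 29/4 ≈ 7.2500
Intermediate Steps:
D(A) = (-3 + 2*A**2)/A (D(A) = ((A**2 + A**2) - 3)/A = (2*A**2 - 3)/A = (-3 + 2*A**2)/A)
N = -31/12 (N = -3 + ((-1 + 0)*(-3/(-2) + 2*(-2)))/6 = -3 + (-(-3*(-1/2) - 4))/6 = -3 + (-(3/2 - 4))/6 = -3 + (-1*(-5/2))/6 = -3 + (1/6)*(5/2) = -3 + 5/12 = -31/12 ≈ -2.5833)
C = 651/4 (C = 9*(-7*(-31/12)) = 9*(217/12) = 651/4 ≈ 162.75)
Q(-132, 141) - C = 170 - 1*651/4 = 170 - 651/4 = 29/4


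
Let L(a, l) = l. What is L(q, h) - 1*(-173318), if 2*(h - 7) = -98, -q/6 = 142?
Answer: 173276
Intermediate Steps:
q = -852 (q = -6*142 = -852)
h = -42 (h = 7 + (1/2)*(-98) = 7 - 49 = -42)
L(q, h) - 1*(-173318) = -42 - 1*(-173318) = -42 + 173318 = 173276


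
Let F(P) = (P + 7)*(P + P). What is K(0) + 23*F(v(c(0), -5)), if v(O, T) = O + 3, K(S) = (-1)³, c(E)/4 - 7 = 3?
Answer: 98899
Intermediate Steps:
c(E) = 40 (c(E) = 28 + 4*3 = 28 + 12 = 40)
K(S) = -1
v(O, T) = 3 + O
F(P) = 2*P*(7 + P) (F(P) = (7 + P)*(2*P) = 2*P*(7 + P))
K(0) + 23*F(v(c(0), -5)) = -1 + 23*(2*(3 + 40)*(7 + (3 + 40))) = -1 + 23*(2*43*(7 + 43)) = -1 + 23*(2*43*50) = -1 + 23*4300 = -1 + 98900 = 98899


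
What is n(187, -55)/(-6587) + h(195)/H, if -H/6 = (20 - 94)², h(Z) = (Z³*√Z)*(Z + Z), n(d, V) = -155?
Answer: 155/6587 - 481966875*√195/5476 ≈ -1.2291e+6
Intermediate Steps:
h(Z) = 2*Z^(9/2) (h(Z) = Z^(7/2)*(2*Z) = 2*Z^(9/2))
H = -32856 (H = -6*(20 - 94)² = -6*(-74)² = -6*5476 = -32856)
n(187, -55)/(-6587) + h(195)/H = -155/(-6587) + (2*195^(9/2))/(-32856) = -155*(-1/6587) + (2*(1445900625*√195))*(-1/32856) = 155/6587 + (2891801250*√195)*(-1/32856) = 155/6587 - 481966875*√195/5476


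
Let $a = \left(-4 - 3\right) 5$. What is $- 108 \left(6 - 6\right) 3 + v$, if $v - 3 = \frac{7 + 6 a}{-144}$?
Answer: $\frac{635}{144} \approx 4.4097$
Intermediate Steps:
$a = -35$ ($a = \left(-7\right) 5 = -35$)
$v = \frac{635}{144}$ ($v = 3 + \frac{7 + 6 \left(-35\right)}{-144} = 3 + \left(7 - 210\right) \left(- \frac{1}{144}\right) = 3 - - \frac{203}{144} = 3 + \frac{203}{144} = \frac{635}{144} \approx 4.4097$)
$- 108 \left(6 - 6\right) 3 + v = - 108 \left(6 - 6\right) 3 + \frac{635}{144} = - 108 \cdot 0 \cdot 3 + \frac{635}{144} = \left(-108\right) 0 + \frac{635}{144} = 0 + \frac{635}{144} = \frac{635}{144}$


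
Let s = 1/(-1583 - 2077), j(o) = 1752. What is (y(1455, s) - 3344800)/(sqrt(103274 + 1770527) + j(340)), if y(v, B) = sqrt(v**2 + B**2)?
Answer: -5860089600/1195703 - sqrt(53138785443463963801)/4376272980 + 146*sqrt(28358820090001)/364689415 + 3344800*sqrt(1873801)/1195703 ≈ -1071.3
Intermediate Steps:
s = -1/3660 (s = 1/(-3660) = -1/3660 ≈ -0.00027322)
y(v, B) = sqrt(B**2 + v**2)
(y(1455, s) - 3344800)/(sqrt(103274 + 1770527) + j(340)) = (sqrt((-1/3660)**2 + 1455**2) - 3344800)/(sqrt(103274 + 1770527) + 1752) = (sqrt(1/13395600 + 2117025) - 3344800)/(sqrt(1873801) + 1752) = (sqrt(28358820090001/13395600) - 3344800)/(1752 + sqrt(1873801)) = (sqrt(28358820090001)/3660 - 3344800)/(1752 + sqrt(1873801)) = (-3344800 + sqrt(28358820090001)/3660)/(1752 + sqrt(1873801))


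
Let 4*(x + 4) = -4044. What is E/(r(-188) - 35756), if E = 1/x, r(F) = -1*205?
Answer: 1/36500415 ≈ 2.7397e-8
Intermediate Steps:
r(F) = -205
x = -1015 (x = -4 + (1/4)*(-4044) = -4 - 1011 = -1015)
E = -1/1015 (E = 1/(-1015) = -1/1015 ≈ -0.00098522)
E/(r(-188) - 35756) = -1/(1015*(-205 - 35756)) = -1/1015/(-35961) = -1/1015*(-1/35961) = 1/36500415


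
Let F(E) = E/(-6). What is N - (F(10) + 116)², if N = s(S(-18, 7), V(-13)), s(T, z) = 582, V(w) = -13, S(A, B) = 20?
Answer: -112411/9 ≈ -12490.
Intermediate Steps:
F(E) = -E/6 (F(E) = E*(-⅙) = -E/6)
N = 582
N - (F(10) + 116)² = 582 - (-⅙*10 + 116)² = 582 - (-5/3 + 116)² = 582 - (343/3)² = 582 - 1*117649/9 = 582 - 117649/9 = -112411/9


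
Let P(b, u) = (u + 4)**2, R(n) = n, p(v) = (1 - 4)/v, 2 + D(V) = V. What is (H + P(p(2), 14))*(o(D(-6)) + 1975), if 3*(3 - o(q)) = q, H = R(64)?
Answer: 2305496/3 ≈ 7.6850e+5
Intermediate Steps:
D(V) = -2 + V
p(v) = -3/v
P(b, u) = (4 + u)**2
H = 64
o(q) = 3 - q/3
(H + P(p(2), 14))*(o(D(-6)) + 1975) = (64 + (4 + 14)**2)*((3 - (-2 - 6)/3) + 1975) = (64 + 18**2)*((3 - 1/3*(-8)) + 1975) = (64 + 324)*((3 + 8/3) + 1975) = 388*(17/3 + 1975) = 388*(5942/3) = 2305496/3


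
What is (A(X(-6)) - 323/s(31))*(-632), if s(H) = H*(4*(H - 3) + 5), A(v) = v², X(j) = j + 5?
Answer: -2088128/3627 ≈ -575.72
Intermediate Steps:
X(j) = 5 + j
s(H) = H*(-7 + 4*H) (s(H) = H*(4*(-3 + H) + 5) = H*((-12 + 4*H) + 5) = H*(-7 + 4*H))
(A(X(-6)) - 323/s(31))*(-632) = ((5 - 6)² - 323*1/(31*(-7 + 4*31)))*(-632) = ((-1)² - 323*1/(31*(-7 + 124)))*(-632) = (1 - 323/(31*117))*(-632) = (1 - 323/3627)*(-632) = (3304/3627)*(-632) = -2088128/3627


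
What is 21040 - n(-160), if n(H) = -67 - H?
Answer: 20947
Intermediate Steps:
21040 - n(-160) = 21040 - (-67 - 1*(-160)) = 21040 - (-67 + 160) = 21040 - 1*93 = 21040 - 93 = 20947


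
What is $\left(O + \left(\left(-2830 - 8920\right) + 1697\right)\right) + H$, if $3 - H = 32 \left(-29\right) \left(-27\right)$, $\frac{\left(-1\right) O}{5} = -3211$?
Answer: $-19051$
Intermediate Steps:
$O = 16055$ ($O = \left(-5\right) \left(-3211\right) = 16055$)
$H = -25053$ ($H = 3 - 32 \left(-29\right) \left(-27\right) = 3 - \left(-928\right) \left(-27\right) = 3 - 25056 = -25053$)
$\left(O + \left(\left(-2830 - 8920\right) + 1697\right)\right) + H = \left(16055 + \left(\left(-2830 - 8920\right) + 1697\right)\right) - 25053 = \left(16055 + \left(-11750 + 1697\right)\right) - 25053 = \left(16055 - 10053\right) - 25053 = 6002 - 25053 = -19051$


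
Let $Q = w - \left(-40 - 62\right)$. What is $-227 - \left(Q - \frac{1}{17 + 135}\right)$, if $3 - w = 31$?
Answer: $- \frac{45751}{152} \approx -300.99$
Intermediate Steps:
$w = -28$ ($w = 3 - 31 = -28$)
$Q = 74$ ($Q = -28 - \left(-40 - 62\right) = -28 - -102 = -28 + 102 = 74$)
$-227 - \left(Q - \frac{1}{17 + 135}\right) = -227 - \left(74 - \frac{1}{17 + 135}\right) = -227 - \left(74 - \frac{1}{152}\right) = -227 - \frac{11247}{152} = - \frac{45751}{152}$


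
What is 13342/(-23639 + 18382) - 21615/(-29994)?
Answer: -13645233/7508498 ≈ -1.8173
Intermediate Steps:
13342/(-23639 + 18382) - 21615/(-29994) = 13342/(-5257) - 21615*(-1/29994) = 13342*(-1/5257) + 7205/9998 = -1906/751 + 7205/9998 = -13645233/7508498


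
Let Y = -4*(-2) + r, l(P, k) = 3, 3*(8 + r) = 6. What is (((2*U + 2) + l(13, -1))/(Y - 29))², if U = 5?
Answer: 25/81 ≈ 0.30864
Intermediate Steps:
r = -6 (r = -8 + (⅓)*6 = -8 + 2 = -6)
Y = 2 (Y = -4*(-2) - 6 = 8 - 6 = 2)
(((2*U + 2) + l(13, -1))/(Y - 29))² = (((2*5 + 2) + 3)/(2 - 29))² = (((10 + 2) + 3)/(-27))² = ((12 + 3)*(-1/27))² = (15*(-1/27))² = (-5/9)² = 25/81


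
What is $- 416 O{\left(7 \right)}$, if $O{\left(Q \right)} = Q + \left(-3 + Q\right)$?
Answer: $-4576$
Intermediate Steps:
$O{\left(Q \right)} = -3 + 2 Q$
$- 416 O{\left(7 \right)} = - 416 \left(-3 + 2 \cdot 7\right) = - 416 \left(-3 + 14\right) = \left(-416\right) 11 = -4576$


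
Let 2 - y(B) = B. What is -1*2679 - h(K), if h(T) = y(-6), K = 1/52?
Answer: -2687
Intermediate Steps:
y(B) = 2 - B
K = 1/52 ≈ 0.019231
h(T) = 8 (h(T) = 2 - 1*(-6) = 2 + 6 = 8)
-1*2679 - h(K) = -1*2679 - 1*8 = -2679 - 8 = -2687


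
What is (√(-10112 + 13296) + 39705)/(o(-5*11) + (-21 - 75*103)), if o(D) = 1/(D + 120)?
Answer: -2580825/503489 - 260*√199/503489 ≈ -5.1332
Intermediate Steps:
o(D) = 1/(120 + D)
(√(-10112 + 13296) + 39705)/(o(-5*11) + (-21 - 75*103)) = (√(-10112 + 13296) + 39705)/(1/(120 - 5*11) + (-21 - 75*103)) = (√3184 + 39705)/(1/(120 - 55) + (-21 - 7725)) = (4*√199 + 39705)/(1/65 - 7746) = (39705 + 4*√199)/(1/65 - 7746) = (39705 + 4*√199)/(-503489/65) = (39705 + 4*√199)*(-65/503489) = -2580825/503489 - 260*√199/503489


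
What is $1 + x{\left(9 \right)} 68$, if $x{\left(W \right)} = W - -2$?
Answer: $749$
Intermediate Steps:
$x{\left(W \right)} = 2 + W$ ($x{\left(W \right)} = W + 2 = 2 + W$)
$1 + x{\left(9 \right)} 68 = 1 + \left(2 + 9\right) 68 = 1 + 11 \cdot 68 = 1 + 748 = 749$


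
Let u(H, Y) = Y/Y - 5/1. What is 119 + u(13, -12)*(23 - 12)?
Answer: 75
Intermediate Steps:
u(H, Y) = -4 (u(H, Y) = 1 - 5*1 = 1 - 5 = -4)
119 + u(13, -12)*(23 - 12) = 119 - 4*(23 - 12) = 119 - 4*11 = 119 - 44 = 75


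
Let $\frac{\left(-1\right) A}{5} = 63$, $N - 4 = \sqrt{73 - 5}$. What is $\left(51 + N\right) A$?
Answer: $-17325 - 630 \sqrt{17} \approx -19923.0$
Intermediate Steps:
$N = 4 + 2 \sqrt{17}$ ($N = 4 + \sqrt{73 - 5} = 4 + \sqrt{68} = 4 + 2 \sqrt{17} \approx 12.246$)
$A = -315$ ($A = \left(-5\right) 63 = -315$)
$\left(51 + N\right) A = \left(51 + \left(4 + 2 \sqrt{17}\right)\right) \left(-315\right) = \left(55 + 2 \sqrt{17}\right) \left(-315\right) = -17325 - 630 \sqrt{17}$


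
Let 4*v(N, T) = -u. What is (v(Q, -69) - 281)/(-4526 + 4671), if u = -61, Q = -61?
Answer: -1063/580 ≈ -1.8328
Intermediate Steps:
v(N, T) = 61/4 (v(N, T) = (-1*(-61))/4 = (1/4)*61 = 61/4)
(v(Q, -69) - 281)/(-4526 + 4671) = (61/4 - 281)/(-4526 + 4671) = -1063/4/145 = -1063/4*1/145 = -1063/580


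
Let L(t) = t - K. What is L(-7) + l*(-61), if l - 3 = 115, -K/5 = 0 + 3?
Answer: -7190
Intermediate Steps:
K = -15 (K = -5*(0 + 3) = -5*3 = -15)
l = 118 (l = 3 + 115 = 118)
L(t) = 15 + t (L(t) = t - 1*(-15) = t + 15 = 15 + t)
L(-7) + l*(-61) = (15 - 7) + 118*(-61) = 8 - 7198 = -7190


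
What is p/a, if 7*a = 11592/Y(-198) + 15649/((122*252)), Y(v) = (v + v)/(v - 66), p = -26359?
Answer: -5672667672/237605281 ≈ -23.874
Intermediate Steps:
Y(v) = 2*v/(-66 + v) (Y(v) = (2*v)/(-66 + v) = 2*v/(-66 + v))
a = 237605281/215208 (a = (11592/((2*(-198)/(-66 - 198))) + 15649/((122*252)))/7 = (11592/((2*(-198)/(-264))) + 15649/30744)/7 = (11592/((2*(-198)*(-1/264))) + 15649*(1/30744))/7 = (11592/(3/2) + 15649/30744)/7 = (11592*(⅔) + 15649/30744)/7 = (7728 + 15649/30744)/7 = (⅐)*(237605281/30744) = 237605281/215208 ≈ 1104.1)
p/a = -26359/237605281/215208 = -26359*215208/237605281 = -5672667672/237605281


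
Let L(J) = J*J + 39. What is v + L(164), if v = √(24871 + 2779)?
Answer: 26935 + 5*√1106 ≈ 27101.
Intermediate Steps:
L(J) = 39 + J² (L(J) = J² + 39 = 39 + J²)
v = 5*√1106 (v = √27650 = 5*√1106 ≈ 166.28)
v + L(164) = 5*√1106 + (39 + 164²) = 5*√1106 + (39 + 26896) = 5*√1106 + 26935 = 26935 + 5*√1106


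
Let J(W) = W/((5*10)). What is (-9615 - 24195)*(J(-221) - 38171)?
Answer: 6453554751/5 ≈ 1.2907e+9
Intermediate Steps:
J(W) = W/50
(-9615 - 24195)*(J(-221) - 38171) = (-9615 - 24195)*((1/50)*(-221) - 38171) = -33810*(-221/50 - 38171) = -33810*(-1908771/50) = 6453554751/5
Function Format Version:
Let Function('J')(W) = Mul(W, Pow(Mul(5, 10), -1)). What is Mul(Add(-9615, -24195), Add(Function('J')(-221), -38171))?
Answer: Rational(6453554751, 5) ≈ 1.2907e+9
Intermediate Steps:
Function('J')(W) = Mul(Rational(1, 50), W) (Function('J')(W) = Mul(W, Pow(50, -1)) = Mul(W, Rational(1, 50)) = Mul(Rational(1, 50), W))
Mul(Add(-9615, -24195), Add(Function('J')(-221), -38171)) = Mul(Add(-9615, -24195), Add(Mul(Rational(1, 50), -221), -38171)) = Mul(-33810, Add(Rational(-221, 50), -38171)) = Mul(-33810, Rational(-1908771, 50)) = Rational(6453554751, 5)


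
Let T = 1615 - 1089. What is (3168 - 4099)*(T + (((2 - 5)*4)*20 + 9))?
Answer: -274645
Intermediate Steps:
T = 526
(3168 - 4099)*(T + (((2 - 5)*4)*20 + 9)) = (3168 - 4099)*(526 + (((2 - 5)*4)*20 + 9)) = -931*(526 + (-3*4*20 + 9)) = -931*(526 + (-12*20 + 9)) = -931*(526 + (-240 + 9)) = -931*(526 - 231) = -931*295 = -274645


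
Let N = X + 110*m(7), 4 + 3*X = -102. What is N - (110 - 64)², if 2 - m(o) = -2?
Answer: -5134/3 ≈ -1711.3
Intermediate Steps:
X = -106/3 (X = -4/3 + (⅓)*(-102) = -4/3 - 34 = -106/3 ≈ -35.333)
m(o) = 4 (m(o) = 2 - 1*(-2) = 2 + 2 = 4)
N = 1214/3 (N = -106/3 + 110*4 = -106/3 + 440 = 1214/3 ≈ 404.67)
N - (110 - 64)² = 1214/3 - (110 - 64)² = 1214/3 - 1*46² = 1214/3 - 1*2116 = 1214/3 - 2116 = -5134/3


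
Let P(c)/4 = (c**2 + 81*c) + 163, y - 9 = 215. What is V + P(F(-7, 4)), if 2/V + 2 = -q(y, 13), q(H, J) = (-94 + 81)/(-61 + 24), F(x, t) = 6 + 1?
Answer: 271018/87 ≈ 3115.1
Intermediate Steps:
y = 224 (y = 9 + 215 = 224)
F(x, t) = 7
P(c) = 652 + 4*c**2 + 324*c (P(c) = 4*((c**2 + 81*c) + 163) = 4*(163 + c**2 + 81*c) = 652 + 4*c**2 + 324*c)
q(H, J) = 13/37 (q(H, J) = -13/(-37) = -13*(-1/37) = 13/37)
V = -74/87 (V = 2/(-2 - 1*13/37) = 2/(-2 - 13/37) = 2/(-87/37) = 2*(-37/87) = -74/87 ≈ -0.85057)
V + P(F(-7, 4)) = -74/87 + (652 + 4*7**2 + 324*7) = -74/87 + (652 + 4*49 + 2268) = -74/87 + (652 + 196 + 2268) = -74/87 + 3116 = 271018/87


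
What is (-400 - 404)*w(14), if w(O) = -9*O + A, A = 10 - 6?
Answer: 98088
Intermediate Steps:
A = 4
w(O) = 4 - 9*O (w(O) = -9*O + 4 = 4 - 9*O)
(-400 - 404)*w(14) = (-400 - 404)*(4 - 9*14) = -804*(4 - 126) = -804*(-122) = 98088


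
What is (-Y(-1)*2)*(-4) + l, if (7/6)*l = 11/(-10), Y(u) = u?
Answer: -313/35 ≈ -8.9429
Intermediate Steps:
l = -33/35 (l = 6*(11/(-10))/7 = 6*(11*(-⅒))/7 = (6/7)*(-11/10) = -33/35 ≈ -0.94286)
(-Y(-1)*2)*(-4) + l = (-1*(-1)*2)*(-4) - 33/35 = (1*2)*(-4) - 33/35 = 2*(-4) - 33/35 = -8 - 33/35 = -313/35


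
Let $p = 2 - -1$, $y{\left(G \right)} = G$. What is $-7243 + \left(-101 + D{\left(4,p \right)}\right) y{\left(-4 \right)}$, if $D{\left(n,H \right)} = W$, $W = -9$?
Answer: $-6803$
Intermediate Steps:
$p = 3$ ($p = 2 + 1 = 3$)
$D{\left(n,H \right)} = -9$
$-7243 + \left(-101 + D{\left(4,p \right)}\right) y{\left(-4 \right)} = -7243 + \left(-101 - 9\right) \left(-4\right) = -7243 - -440 = -7243 + 440 = -6803$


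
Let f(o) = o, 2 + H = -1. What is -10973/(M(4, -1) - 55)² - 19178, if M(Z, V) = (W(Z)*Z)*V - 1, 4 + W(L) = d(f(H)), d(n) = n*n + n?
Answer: -78564061/4096 ≈ -19181.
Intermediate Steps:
H = -3 (H = -2 - 1 = -3)
d(n) = n + n² (d(n) = n² + n = n + n²)
W(L) = 2 (W(L) = -4 - 3*(1 - 3) = -4 - 3*(-2) = -4 + 6 = 2)
M(Z, V) = -1 + 2*V*Z (M(Z, V) = (2*Z)*V - 1 = 2*V*Z - 1 = -1 + 2*V*Z)
-10973/(M(4, -1) - 55)² - 19178 = -10973/((-1 + 2*(-1)*4) - 55)² - 19178 = -10973/((-1 - 8) - 55)² - 19178 = -10973/(-9 - 55)² - 19178 = -10973/((-64)²) - 19178 = -10973/4096 - 19178 = -78564061/4096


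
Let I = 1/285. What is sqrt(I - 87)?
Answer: 7*I*sqrt(144210)/285 ≈ 9.3272*I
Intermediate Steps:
I = 1/285 ≈ 0.0035088
sqrt(I - 87) = sqrt(1/285 - 87) = sqrt(-24794/285) = 7*I*sqrt(144210)/285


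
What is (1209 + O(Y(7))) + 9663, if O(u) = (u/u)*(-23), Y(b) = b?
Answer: 10849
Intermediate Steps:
O(u) = -23 (O(u) = 1*(-23) = -23)
(1209 + O(Y(7))) + 9663 = (1209 - 23) + 9663 = 1186 + 9663 = 10849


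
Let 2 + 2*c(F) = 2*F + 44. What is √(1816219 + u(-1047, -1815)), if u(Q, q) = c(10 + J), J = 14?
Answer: 2*√454066 ≈ 1347.7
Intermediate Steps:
c(F) = 21 + F (c(F) = -1 + (2*F + 44)/2 = -1 + (44 + 2*F)/2 = -1 + (22 + F) = 21 + F)
u(Q, q) = 45 (u(Q, q) = 21 + (10 + 14) = 21 + 24 = 45)
√(1816219 + u(-1047, -1815)) = √(1816219 + 45) = √1816264 = 2*√454066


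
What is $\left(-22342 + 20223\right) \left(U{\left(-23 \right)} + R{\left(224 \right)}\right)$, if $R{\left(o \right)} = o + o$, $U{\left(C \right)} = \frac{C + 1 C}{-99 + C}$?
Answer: $- \frac{57956769}{61} \approx -9.5011 \cdot 10^{5}$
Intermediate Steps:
$U{\left(C \right)} = \frac{2 C}{-99 + C}$ ($U{\left(C \right)} = \frac{C + C}{-99 + C} = \frac{2 C}{-99 + C}$)
$R{\left(o \right)} = 2 o$
$\left(-22342 + 20223\right) \left(U{\left(-23 \right)} + R{\left(224 \right)}\right) = \left(-22342 + 20223\right) \left(2 \left(-23\right) \frac{1}{-99 - 23} + 2 \cdot 224\right) = - 2119 \left(2 \left(-23\right) \frac{1}{-122} + 448\right) = - 2119 \left(2 \left(-23\right) \left(- \frac{1}{122}\right) + 448\right) = - 2119 \left(\frac{23}{61} + 448\right) = \left(-2119\right) \frac{27351}{61} = - \frac{57956769}{61}$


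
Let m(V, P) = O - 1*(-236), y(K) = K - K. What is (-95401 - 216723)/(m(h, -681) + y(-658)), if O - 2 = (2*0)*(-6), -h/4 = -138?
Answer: -156062/119 ≈ -1311.4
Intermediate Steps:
h = 552 (h = -4*(-138) = 552)
O = 2 (O = 2 + (2*0)*(-6) = 2 + 0*(-6) = 2 + 0 = 2)
y(K) = 0
m(V, P) = 238 (m(V, P) = 2 - 1*(-236) = 2 + 236 = 238)
(-95401 - 216723)/(m(h, -681) + y(-658)) = (-95401 - 216723)/(238 + 0) = -312124/238 = -312124*1/238 = -156062/119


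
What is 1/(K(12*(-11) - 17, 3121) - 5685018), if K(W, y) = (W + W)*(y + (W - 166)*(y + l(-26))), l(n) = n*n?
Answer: 1/349809314 ≈ 2.8587e-9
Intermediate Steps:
l(n) = n²
K(W, y) = 2*W*(y + (-166 + W)*(676 + y)) (K(W, y) = (W + W)*(y + (W - 166)*(y + (-26)²)) = (2*W)*(y + (-166 + W)*(y + 676)) = (2*W)*(y + (-166 + W)*(676 + y)) = 2*W*(y + (-166 + W)*(676 + y)))
1/(K(12*(-11) - 17, 3121) - 5685018) = 1/(2*(12*(-11) - 17)*(-112216 - 165*3121 + 676*(12*(-11) - 17) + (12*(-11) - 17)*3121) - 5685018) = 1/(2*(-132 - 17)*(-112216 - 514965 + 676*(-132 - 17) + (-132 - 17)*3121) - 5685018) = 1/(2*(-149)*(-112216 - 514965 + 676*(-149) - 149*3121) - 5685018) = 1/(2*(-149)*(-112216 - 514965 - 100724 - 465029) - 5685018) = 1/(2*(-149)*(-1192934) - 5685018) = 1/(355494332 - 5685018) = 1/349809314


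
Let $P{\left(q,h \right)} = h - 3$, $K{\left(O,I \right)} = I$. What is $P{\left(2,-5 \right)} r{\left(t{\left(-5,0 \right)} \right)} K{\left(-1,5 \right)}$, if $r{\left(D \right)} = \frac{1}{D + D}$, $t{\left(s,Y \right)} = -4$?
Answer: $5$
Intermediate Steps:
$r{\left(D \right)} = \frac{1}{2 D}$
$P{\left(q,h \right)} = -3 + h$
$P{\left(2,-5 \right)} r{\left(t{\left(-5,0 \right)} \right)} K{\left(-1,5 \right)} = \left(-3 - 5\right) \frac{1}{2 \left(-4\right)} 5 = - 8 \cdot \frac{1}{2} \left(- \frac{1}{4}\right) 5 = \left(-8\right) \left(- \frac{1}{8}\right) 5 = 1 \cdot 5 = 5$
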